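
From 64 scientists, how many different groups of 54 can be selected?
C(64,54) = 64!/(54!×10!) = 151473214816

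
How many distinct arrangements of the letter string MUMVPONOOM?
10! / (1! × 1! × 3! × 3! × 1! × 1!) = 100800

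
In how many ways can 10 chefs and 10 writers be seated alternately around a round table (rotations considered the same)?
Fix one of the chefs: (10-1)! ways for the remaining chefs, × 10! ways for the writers = 362880 × 3628800 = 1316818944000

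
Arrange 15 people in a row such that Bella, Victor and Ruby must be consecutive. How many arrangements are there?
Treat the 3 as one block: (15-3+1)! × 3! = 6227020800 × 6 = 37362124800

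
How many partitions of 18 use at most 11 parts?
By conjugation, equals partitions of 18 into parts ≤ 11. Let r_j(i) = number of partitions of i into parts ≤ j, for i = 0..18. r_1(i) = 1 for all i; r_j(i) = r_{j-1}(i) + r_j(i-j). Rows j = 2..11: ≤2: 1 1 2 2 3 3 4 4 5 5 6 6 7 7 8 8 9 9 10; ≤3: 1 1 2 3 4 5 7 8 10 12 14 16 19 21 24 27 30 33 37; ≤4: 1 1 2 3 5 6 9 11 15 18 23 27 34 39 47 54 64 72 84; ≤5: 1 1 2 3 5 7 10 13 18 23 30 37 47 57 70 84 101 119 141; ≤6: 1 1 2 3 5 7 11 14 20 26 35 44 58 71 90 110 136 163 199; ≤7: 1 1 2 3 5 7 11 15 21 28 38 49 65 82 105 131 164 201 248; ≤8: 1 1 2 3 5 7 11 15 22 29 40 52 70 89 116 146 186 230 288; ≤9: 1 1 2 3 5 7 11 15 22 30 41 54 73 94 123 157 201 252 318; ≤10: 1 1 2 3 5 7 11 15 22 30 42 55 75 97 128 164 212 267 340; ≤11: 1 1 2 3 5 7 11 15 22 30 42 56 76 99 131 169 219 278 355. r_11(18) = 355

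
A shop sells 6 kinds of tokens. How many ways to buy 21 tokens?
C(21+6-1, 6-1) = C(26, 5) = 65780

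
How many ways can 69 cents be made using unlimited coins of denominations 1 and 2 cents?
Coefficient of x^69 in 1/(1-x^1) · 1/(1-x^2). Use j coins of 2 for j = 0..⌊69/2⌋ = 34, the rest in 1s: 34 + 1 = 35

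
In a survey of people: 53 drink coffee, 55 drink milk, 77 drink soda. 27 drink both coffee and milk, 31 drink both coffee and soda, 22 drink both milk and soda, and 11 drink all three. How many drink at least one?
|A∪B∪C| = 53+55+77-27-31-22+11 = 116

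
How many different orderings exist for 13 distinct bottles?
13! = 6227020800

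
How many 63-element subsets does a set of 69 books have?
C(69,63) = 69!/(63!×6!) = 119877472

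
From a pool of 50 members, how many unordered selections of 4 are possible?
C(50,4) = 50!/(4!×46!) = 230300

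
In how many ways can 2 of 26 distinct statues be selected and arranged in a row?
P(26,2) = 26!/(26-2)! = 650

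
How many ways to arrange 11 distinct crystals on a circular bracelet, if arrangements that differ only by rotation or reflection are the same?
(11-1)!/2 = 3628800/2 = 1814400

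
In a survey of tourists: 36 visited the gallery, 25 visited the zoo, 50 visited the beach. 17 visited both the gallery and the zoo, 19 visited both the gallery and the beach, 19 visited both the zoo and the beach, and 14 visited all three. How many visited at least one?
|A∪B∪C| = 36+25+50-17-19-19+14 = 70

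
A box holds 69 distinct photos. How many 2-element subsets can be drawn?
C(69,2) = 69!/(2!×67!) = 2346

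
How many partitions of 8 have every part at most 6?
Let r_j(i) = number of partitions of i into parts ≤ j, for i = 0..8. r_1(i) = 1 for all i; r_j(i) = r_{j-1}(i) + r_j(i-j). Rows j = 2..6: ≤2: 1 1 2 2 3 3 4 4 5; ≤3: 1 1 2 3 4 5 7 8 10; ≤4: 1 1 2 3 5 6 9 11 15; ≤5: 1 1 2 3 5 7 10 13 18; ≤6: 1 1 2 3 5 7 11 14 20. r_6(8) = 20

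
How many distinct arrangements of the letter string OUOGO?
5! / (3! × 1! × 1!) = 20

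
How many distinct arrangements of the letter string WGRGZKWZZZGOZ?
13! / (5! × 1! × 1! × 3! × 1! × 2!) = 4324320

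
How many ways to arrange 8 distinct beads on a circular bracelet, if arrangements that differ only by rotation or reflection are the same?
(8-1)!/2 = 5040/2 = 2520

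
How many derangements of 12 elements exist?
!12 = Σ_{j=0}^{12} (-1)^j·12!/j! = 479001600 - 479001600 + 239500800 - 79833600 + 19958400 - 3991680 + 665280 - 95040 + 11880 - 1320 + 132 - 12 + 1 = 176214841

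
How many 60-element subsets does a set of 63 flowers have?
C(63,60) = 63!/(60!×3!) = 39711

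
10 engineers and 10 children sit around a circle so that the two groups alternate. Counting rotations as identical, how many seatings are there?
Fix one of the engineers: (10-1)! ways for the remaining engineers, × 10! ways for the children = 362880 × 3628800 = 1316818944000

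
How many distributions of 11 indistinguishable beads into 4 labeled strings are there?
C(11+4-1, 4-1) = C(14, 3) = 364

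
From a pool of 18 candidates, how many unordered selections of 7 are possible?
C(18,7) = 18!/(7!×11!) = 31824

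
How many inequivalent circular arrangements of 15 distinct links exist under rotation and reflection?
(15-1)!/2 = 87178291200/2 = 43589145600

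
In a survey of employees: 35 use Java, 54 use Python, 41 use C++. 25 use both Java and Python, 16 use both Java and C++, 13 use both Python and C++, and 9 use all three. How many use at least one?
|A∪B∪C| = 35+54+41-25-16-13+9 = 85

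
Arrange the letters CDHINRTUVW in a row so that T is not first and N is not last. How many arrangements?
By inclusion-exclusion: 10! - 2×(10-1)! + (10-2)! = 3628800 - 725760 + 40320 = 2943360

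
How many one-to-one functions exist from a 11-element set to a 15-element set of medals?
P(15,11) = 15!/(15-11)! = 54486432000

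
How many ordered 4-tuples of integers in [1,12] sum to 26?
Coefficient of x^26 in (x + x² + ... + x^12)^4. By inclusion-exclusion on dice exceeding 12: Σ_j (-1)^j C(4,j)·C(26-1-12j, 3) = C(4,0)·C(25,3) - C(4,1)·C(13,3) = 1·2300 - 4·286 = 1156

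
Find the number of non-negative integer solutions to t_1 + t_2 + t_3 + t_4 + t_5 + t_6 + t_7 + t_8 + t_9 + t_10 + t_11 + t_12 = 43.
C(43+12-1, 12-1) = C(54, 11) = 95722852680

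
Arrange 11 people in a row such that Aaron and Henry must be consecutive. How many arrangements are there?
Treat the 2 as one block: (11-2+1)! × 2! = 3628800 × 2 = 7257600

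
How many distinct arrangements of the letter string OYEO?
4! / (1! × 1! × 2!) = 12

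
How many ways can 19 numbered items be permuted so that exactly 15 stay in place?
Choose the 15 fixed points C(19,15) = 3876, derange the rest: !4 = Σ_{j=0}^{4} (-1)^j·4!/j! = 24 - 24 + 12 - 4 + 1 = 9. Product = 3876 × 9 = 34884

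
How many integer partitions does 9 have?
Pentagonal recurrence p(n) = p(n-1) + p(n-2) - p(n-5) - p(n-7) + p(n-12) + p(n-15) - ... gives p(0..8) = 1, 1, 2, 3, 5, 7, 11, 15, 22. p(9) = p(8) + p(7) - p(4) - p(2) = 22 + 15 - 5 - 2 = 30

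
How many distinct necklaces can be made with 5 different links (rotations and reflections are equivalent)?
(5-1)!/2 = 24/2 = 12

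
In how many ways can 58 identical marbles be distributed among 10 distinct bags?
C(58+10-1, 10-1) = C(67, 9) = 42757703560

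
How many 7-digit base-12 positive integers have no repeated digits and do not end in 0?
Last digit: 11 nonzero choices. First digit: 10 (nonzero, ≠last). Middle 5: P(10,5) = 30240. Total = 3326400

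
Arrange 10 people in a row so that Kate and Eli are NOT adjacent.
Total - adjacent = 10! - (10-1)!×2 = 3628800 - 725760 = 2903040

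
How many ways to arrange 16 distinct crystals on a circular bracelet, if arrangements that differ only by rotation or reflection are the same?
(16-1)!/2 = 1307674368000/2 = 653837184000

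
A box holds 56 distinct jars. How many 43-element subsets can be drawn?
C(56,43) = 56!/(43!×13!) = 1889912732400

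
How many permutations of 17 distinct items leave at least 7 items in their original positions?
Exactly j fixed points: C(17,j)·!(17-j); sum over j ≥ 7 (derangement numbers via !m = (m-1)·(!(m-1) + !(m-2)): !0..!10 = 1, 0, 1, 2, 9, 44, 265, 1854, 14833, 133496, 1334961). Σ_{j=7}^{17} C(17,j)·!(17-j) = C(17,7)·!10 + C(17,8)·!9 + C(17,9)·!8 + C(17,10)·!7 + C(17,11)·!6 + C(17,12)·!5 + C(17,13)·!4 + C(17,14)·!3 + C(17,15)·!2 + C(17,16)·!1 + C(17,17)·!0 = 19448·1334961 + 24310·133496 + 24310·14833 + 19448·1854 + 12376·265 + 6188·44 + 2380·9 + 680·2 + 136·1 + 17·0 + 1·1 = 29607830939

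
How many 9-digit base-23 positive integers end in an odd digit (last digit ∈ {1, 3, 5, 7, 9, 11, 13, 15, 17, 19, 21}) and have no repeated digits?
Last∈{1,3,5,7,9,11,13,15,17,19,21}. Last=0: 0. Last nonzero: 11×21×P(21,7) = 135377827200. Total = 135377827200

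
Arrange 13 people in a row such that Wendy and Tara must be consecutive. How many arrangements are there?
Treat the 2 as one block: (13-2+1)! × 2! = 479001600 × 2 = 958003200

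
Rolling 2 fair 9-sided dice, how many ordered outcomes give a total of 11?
Coefficient of x^11 in (x + x² + ... + x^9)^2. By inclusion-exclusion on dice exceeding 9: Σ_j (-1)^j C(2,j)·C(11-1-9j, 1) = C(2,0)·C(10,1) - C(2,1)·C(1,1) = 1·10 - 2·1 = 8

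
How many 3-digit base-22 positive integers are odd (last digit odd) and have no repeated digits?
Last∈{1,3,5,7,9,11,13,15,17,19,21}. Last=0: 0. Last nonzero: 11×20×P(20,1) = 4400. Total = 4400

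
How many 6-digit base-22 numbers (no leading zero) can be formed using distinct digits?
First digit: 21 choices (nonzero). Then descending: 21 × 21 × 20 × 19 × 18 × 17 = 51279480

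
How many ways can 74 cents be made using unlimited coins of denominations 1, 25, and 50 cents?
Coefficient of x^74 in 1/(1-x^1) · 1/(1-x^25) · 1/(1-x^50). Case on j = number of 50-cent coins (j = 0..1); remainder r = 74 - 50j is made from {1,25} in ⌊r/25⌋+1 ways. r = 74, 24 → 3 + 1 = 4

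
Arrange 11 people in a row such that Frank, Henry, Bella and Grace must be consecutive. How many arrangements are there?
Treat the 4 as one block: (11-4+1)! × 4! = 40320 × 24 = 967680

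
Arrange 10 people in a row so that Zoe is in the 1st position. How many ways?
Fix one position: (10-1)! = 362880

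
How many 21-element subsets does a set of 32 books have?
C(32,21) = 32!/(21!×11!) = 129024480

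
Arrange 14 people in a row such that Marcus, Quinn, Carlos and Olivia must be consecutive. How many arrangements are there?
Treat the 4 as one block: (14-4+1)! × 4! = 39916800 × 24 = 958003200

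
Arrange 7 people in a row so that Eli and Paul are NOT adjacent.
Total - adjacent = 7! - (7-1)!×2 = 5040 - 1440 = 3600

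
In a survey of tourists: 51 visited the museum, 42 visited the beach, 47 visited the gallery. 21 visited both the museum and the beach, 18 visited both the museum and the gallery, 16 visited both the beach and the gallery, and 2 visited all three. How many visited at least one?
|A∪B∪C| = 51+42+47-21-18-16+2 = 87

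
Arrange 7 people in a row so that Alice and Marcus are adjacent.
Treat as block: (7-1)! × 2! = 720 × 2 = 1440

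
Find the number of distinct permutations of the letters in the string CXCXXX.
6! / (2! × 4!) = 15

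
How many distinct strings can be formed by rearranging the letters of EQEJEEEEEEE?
11! / (1! × 9! × 1!) = 110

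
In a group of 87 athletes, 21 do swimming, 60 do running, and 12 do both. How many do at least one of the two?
|A∪B| = |A| + |B| - |A∩B| = 21 + 60 - 12 = 69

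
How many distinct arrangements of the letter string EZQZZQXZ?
8! / (1! × 1! × 2! × 4!) = 840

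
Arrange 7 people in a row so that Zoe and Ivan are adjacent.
Treat as block: (7-1)! × 2! = 720 × 2 = 1440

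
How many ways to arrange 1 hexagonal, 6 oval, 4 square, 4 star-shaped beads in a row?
15! / (1! × 6! × 4! × 4!) = 3153150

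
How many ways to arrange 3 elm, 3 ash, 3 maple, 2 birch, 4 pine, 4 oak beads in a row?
19! / (3! × 3! × 3! × 2! × 4! × 4!) = 488864376000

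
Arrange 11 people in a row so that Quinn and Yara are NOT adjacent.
Total - adjacent = 11! - (11-1)!×2 = 39916800 - 7257600 = 32659200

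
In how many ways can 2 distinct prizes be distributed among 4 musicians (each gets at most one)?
P(4,2) = 4!/(4-2)! = 12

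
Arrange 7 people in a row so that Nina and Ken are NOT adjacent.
Total - adjacent = 7! - (7-1)!×2 = 5040 - 1440 = 3600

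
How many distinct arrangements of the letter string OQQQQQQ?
7! / (1! × 6!) = 7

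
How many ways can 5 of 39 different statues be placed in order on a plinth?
P(39,5) = 39!/(39-5)! = 69090840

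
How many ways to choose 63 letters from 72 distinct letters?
C(72,63) = 72!/(63!×9!) = 85113005120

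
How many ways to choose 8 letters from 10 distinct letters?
C(10,8) = 10!/(8!×2!) = 45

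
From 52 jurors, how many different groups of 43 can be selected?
C(52,43) = 52!/(43!×9!) = 3679075400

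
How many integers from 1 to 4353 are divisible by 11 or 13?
⌊4353/11⌋ + ⌊4353/13⌋ - ⌊4353/143⌋ = 395 + 334 - 30 = 699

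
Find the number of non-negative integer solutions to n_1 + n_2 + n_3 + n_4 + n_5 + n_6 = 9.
C(9+6-1, 6-1) = C(14, 5) = 2002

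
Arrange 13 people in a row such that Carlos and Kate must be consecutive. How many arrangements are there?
Treat the 2 as one block: (13-2+1)! × 2! = 479001600 × 2 = 958003200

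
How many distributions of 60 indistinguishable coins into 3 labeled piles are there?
C(60+3-1, 3-1) = C(62, 2) = 1891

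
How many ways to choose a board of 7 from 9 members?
C(9,7) = 9!/(7!×2!) = 36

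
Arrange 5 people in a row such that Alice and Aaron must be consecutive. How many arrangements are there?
Treat the 2 as one block: (5-2+1)! × 2! = 24 × 2 = 48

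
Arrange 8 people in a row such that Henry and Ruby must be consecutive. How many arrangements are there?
Treat the 2 as one block: (8-2+1)! × 2! = 5040 × 2 = 10080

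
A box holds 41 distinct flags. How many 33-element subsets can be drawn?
C(41,33) = 41!/(33!×8!) = 95548245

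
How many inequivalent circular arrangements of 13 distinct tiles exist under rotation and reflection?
(13-1)!/2 = 479001600/2 = 239500800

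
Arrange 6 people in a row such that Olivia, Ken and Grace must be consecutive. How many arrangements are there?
Treat the 3 as one block: (6-3+1)! × 3! = 24 × 6 = 144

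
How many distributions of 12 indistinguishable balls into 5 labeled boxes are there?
C(12+5-1, 5-1) = C(16, 4) = 1820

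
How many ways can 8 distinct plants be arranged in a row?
8! = 40320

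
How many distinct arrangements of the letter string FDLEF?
5! / (1! × 1! × 2! × 1!) = 60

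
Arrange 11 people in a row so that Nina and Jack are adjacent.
Treat as block: (11-1)! × 2! = 3628800 × 2 = 7257600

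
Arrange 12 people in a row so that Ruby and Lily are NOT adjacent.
Total - adjacent = 12! - (12-1)!×2 = 479001600 - 79833600 = 399168000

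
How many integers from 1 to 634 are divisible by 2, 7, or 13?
⌊634/2⌋+⌊634/7⌋+⌊634/13⌋ - ⌊634/14⌋-⌊634/26⌋-⌊634/91⌋ + ⌊634/182⌋ = 317+90+48 - 45-24-6 + 3 = 383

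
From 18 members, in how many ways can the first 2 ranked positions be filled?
P(18,2) = 18!/(18-2)! = 306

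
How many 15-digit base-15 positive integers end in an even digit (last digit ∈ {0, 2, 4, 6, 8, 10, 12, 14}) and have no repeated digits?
Last∈{0,2,4,6,8,10,12,14}. Last=0: 87178291200. Last nonzero: 7×13×P(13,13) = 566658892800. Total = 653837184000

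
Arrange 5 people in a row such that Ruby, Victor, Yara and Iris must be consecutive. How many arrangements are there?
Treat the 4 as one block: (5-4+1)! × 4! = 2 × 24 = 48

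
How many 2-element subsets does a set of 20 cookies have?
C(20,2) = 20!/(2!×18!) = 190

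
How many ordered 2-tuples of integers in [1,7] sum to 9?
Coefficient of x^9 in (x + x² + ... + x^7)^2. By inclusion-exclusion on dice exceeding 7: Σ_j (-1)^j C(2,j)·C(9-1-7j, 1) = C(2,0)·C(8,1) - C(2,1)·C(1,1) = 1·8 - 2·1 = 6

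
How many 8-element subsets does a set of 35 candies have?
C(35,8) = 35!/(8!×27!) = 23535820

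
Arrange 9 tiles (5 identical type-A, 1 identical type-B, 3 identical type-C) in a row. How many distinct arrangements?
9! / (5! × 1! × 3!) = 504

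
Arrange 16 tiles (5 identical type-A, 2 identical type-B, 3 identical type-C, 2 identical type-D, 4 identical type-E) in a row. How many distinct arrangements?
16! / (5! × 2! × 3! × 2! × 4!) = 302702400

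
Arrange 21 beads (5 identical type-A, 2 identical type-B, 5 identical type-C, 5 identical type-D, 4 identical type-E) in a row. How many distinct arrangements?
21! / (5! × 2! × 5! × 5! × 4!) = 615969113760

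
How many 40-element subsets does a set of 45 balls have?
C(45,40) = 45!/(40!×5!) = 1221759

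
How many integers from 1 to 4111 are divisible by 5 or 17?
⌊4111/5⌋ + ⌊4111/17⌋ - ⌊4111/85⌋ = 822 + 241 - 48 = 1015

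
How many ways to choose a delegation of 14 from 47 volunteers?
C(47,14) = 47!/(14!×33!) = 341643774795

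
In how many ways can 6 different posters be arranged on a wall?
6! = 720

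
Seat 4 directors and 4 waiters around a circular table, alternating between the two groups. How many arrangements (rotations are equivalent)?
Fix one of the directors: (4-1)! ways for the remaining directors, × 4! ways for the waiters = 6 × 24 = 144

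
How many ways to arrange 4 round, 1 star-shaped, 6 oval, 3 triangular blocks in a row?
14! / (4! × 1! × 6! × 3!) = 840840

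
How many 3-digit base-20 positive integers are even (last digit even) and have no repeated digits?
Last∈{0,2,4,6,8,10,12,14,16,18}. Last=0: 342. Last nonzero: 9×18×P(18,1) = 2916. Total = 3258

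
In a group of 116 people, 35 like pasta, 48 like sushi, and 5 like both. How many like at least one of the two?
|A∪B| = |A| + |B| - |A∩B| = 35 + 48 - 5 = 78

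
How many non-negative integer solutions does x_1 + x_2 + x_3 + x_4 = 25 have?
C(25+4-1, 4-1) = C(28, 3) = 3276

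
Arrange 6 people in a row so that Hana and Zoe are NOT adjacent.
Total - adjacent = 6! - (6-1)!×2 = 720 - 240 = 480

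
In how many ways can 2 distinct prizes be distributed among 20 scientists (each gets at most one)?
P(20,2) = 20!/(20-2)! = 380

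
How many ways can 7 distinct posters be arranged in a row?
7! = 5040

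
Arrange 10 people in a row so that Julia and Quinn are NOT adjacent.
Total - adjacent = 10! - (10-1)!×2 = 3628800 - 725760 = 2903040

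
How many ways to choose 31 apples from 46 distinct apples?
C(46,31) = 46!/(31!×15!) = 511738760544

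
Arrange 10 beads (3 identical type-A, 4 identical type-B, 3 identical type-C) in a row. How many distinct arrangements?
10! / (3! × 4! × 3!) = 4200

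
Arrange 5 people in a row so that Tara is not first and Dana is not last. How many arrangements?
By inclusion-exclusion: 5! - 2×(5-1)! + (5-2)! = 120 - 48 + 6 = 78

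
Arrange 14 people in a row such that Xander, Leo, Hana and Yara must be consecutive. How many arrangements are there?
Treat the 4 as one block: (14-4+1)! × 4! = 39916800 × 24 = 958003200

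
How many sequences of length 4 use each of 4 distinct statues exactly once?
4! = 24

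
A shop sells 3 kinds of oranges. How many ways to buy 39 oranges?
C(39+3-1, 3-1) = C(41, 2) = 820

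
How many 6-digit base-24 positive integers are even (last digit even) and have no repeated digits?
Last∈{0,2,4,6,8,10,12,14,16,18,20,22}. Last=0: 4037880. Last nonzero: 11×22×P(22,4) = 42485520. Total = 46523400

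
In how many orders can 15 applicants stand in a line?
15! = 1307674368000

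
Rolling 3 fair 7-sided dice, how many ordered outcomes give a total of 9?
Coefficient of x^9 in (x + x² + ... + x^7)^3. By inclusion-exclusion on dice exceeding 7: Σ_j (-1)^j C(3,j)·C(9-1-7j, 2) = C(3,0)·C(8,2) = 1·28 = 28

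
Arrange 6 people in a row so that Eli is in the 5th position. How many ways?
Fix one position: (6-1)! = 120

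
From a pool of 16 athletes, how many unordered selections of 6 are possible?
C(16,6) = 16!/(6!×10!) = 8008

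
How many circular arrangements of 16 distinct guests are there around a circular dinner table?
Circular: fix one position, arrange the rest. (16-1)! = 1307674368000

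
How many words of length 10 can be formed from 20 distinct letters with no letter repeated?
P(20,10) = 20!/(20-10)! = 670442572800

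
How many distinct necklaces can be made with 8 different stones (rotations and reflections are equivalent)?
(8-1)!/2 = 5040/2 = 2520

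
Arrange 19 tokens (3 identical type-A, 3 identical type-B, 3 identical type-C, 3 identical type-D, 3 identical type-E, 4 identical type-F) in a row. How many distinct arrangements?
19! / (3! × 3! × 3! × 3! × 3! × 4!) = 651819168000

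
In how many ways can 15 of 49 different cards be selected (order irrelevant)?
C(49,15) = 49!/(15!×34!) = 1575580702584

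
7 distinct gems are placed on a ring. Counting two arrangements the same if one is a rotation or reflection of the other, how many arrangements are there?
(7-1)!/2 = 720/2 = 360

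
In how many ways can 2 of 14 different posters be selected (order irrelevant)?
C(14,2) = 14!/(2!×12!) = 91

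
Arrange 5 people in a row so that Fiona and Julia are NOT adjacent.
Total - adjacent = 5! - (5-1)!×2 = 120 - 48 = 72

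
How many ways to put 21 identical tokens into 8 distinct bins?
C(21+8-1, 8-1) = C(28, 7) = 1184040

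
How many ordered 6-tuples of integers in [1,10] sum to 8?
Coefficient of x^8 in (x + x² + ... + x^10)^6. By inclusion-exclusion on dice exceeding 10: Σ_j (-1)^j C(6,j)·C(8-1-10j, 5) = C(6,0)·C(7,5) = 1·21 = 21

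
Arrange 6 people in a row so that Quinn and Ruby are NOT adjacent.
Total - adjacent = 6! - (6-1)!×2 = 720 - 240 = 480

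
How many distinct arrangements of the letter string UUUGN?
5! / (1! × 1! × 3!) = 20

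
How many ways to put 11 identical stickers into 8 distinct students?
C(11+8-1, 8-1) = C(18, 7) = 31824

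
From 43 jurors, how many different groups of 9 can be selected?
C(43,9) = 43!/(9!×34!) = 563921995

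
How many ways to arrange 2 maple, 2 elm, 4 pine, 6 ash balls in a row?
14! / (2! × 2! × 4! × 6!) = 1261260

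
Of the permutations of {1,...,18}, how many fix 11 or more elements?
Exactly j fixed points: C(18,j)·!(18-j); sum over j ≥ 11 (derangement numbers via !m = (m-1)·(!(m-1) + !(m-2)): !0..!7 = 1, 0, 1, 2, 9, 44, 265, 1854). Σ_{j=11}^{18} C(18,j)·!(18-j) = C(18,11)·!7 + C(18,12)·!6 + C(18,13)·!5 + C(18,14)·!4 + C(18,15)·!3 + C(18,16)·!2 + C(18,17)·!1 + C(18,18)·!0 = 31824·1854 + 18564·265 + 8568·44 + 3060·9 + 816·2 + 153·1 + 18·0 + 1·1 = 64327474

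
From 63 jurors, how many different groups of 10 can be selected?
C(63,10) = 63!/(10!×53!) = 127805525001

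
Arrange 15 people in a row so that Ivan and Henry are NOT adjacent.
Total - adjacent = 15! - (15-1)!×2 = 1307674368000 - 174356582400 = 1133317785600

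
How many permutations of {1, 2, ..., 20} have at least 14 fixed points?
Exactly j fixed points: C(20,j)·!(20-j); sum over j ≥ 14 (derangement numbers via !m = (m-1)·(!(m-1) + !(m-2)): !0..!6 = 1, 0, 1, 2, 9, 44, 265). Σ_{j=14}^{20} C(20,j)·!(20-j) = C(20,14)·!6 + C(20,15)·!5 + C(20,16)·!4 + C(20,17)·!3 + C(20,18)·!2 + C(20,19)·!1 + C(20,20)·!0 = 38760·265 + 15504·44 + 4845·9 + 1140·2 + 190·1 + 20·0 + 1·1 = 10999652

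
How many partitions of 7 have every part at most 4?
Let r_j(i) = number of partitions of i into parts ≤ j, for i = 0..7. r_1(i) = 1 for all i; r_j(i) = r_{j-1}(i) + r_j(i-j). Rows j = 2..4: ≤2: 1 1 2 2 3 3 4 4; ≤3: 1 1 2 3 4 5 7 8; ≤4: 1 1 2 3 5 6 9 11. r_4(7) = 11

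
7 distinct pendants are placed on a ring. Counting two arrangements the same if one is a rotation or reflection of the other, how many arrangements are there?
(7-1)!/2 = 720/2 = 360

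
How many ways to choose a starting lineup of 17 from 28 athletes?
C(28,17) = 28!/(17!×11!) = 21474180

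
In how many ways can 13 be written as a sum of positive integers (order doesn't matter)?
Pentagonal recurrence p(n) = p(n-1) + p(n-2) - p(n-5) - p(n-7) + p(n-12) + p(n-15) - ... gives p(0..12) = 1, 1, 2, 3, 5, 7, 11, 15, 22, 30, 42, 56, 77. p(13) = p(12) + p(11) - p(8) - p(6) + p(1) = 77 + 56 - 22 - 11 + 1 = 101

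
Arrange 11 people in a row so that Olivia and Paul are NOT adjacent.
Total - adjacent = 11! - (11-1)!×2 = 39916800 - 7257600 = 32659200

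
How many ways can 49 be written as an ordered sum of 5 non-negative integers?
C(49+5-1, 5-1) = C(53, 4) = 292825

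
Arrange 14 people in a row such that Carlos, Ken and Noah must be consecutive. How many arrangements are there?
Treat the 3 as one block: (14-3+1)! × 3! = 479001600 × 6 = 2874009600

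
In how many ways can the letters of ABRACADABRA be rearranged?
11! / (5! × 2! × 2! × 1! × 1!) = 83160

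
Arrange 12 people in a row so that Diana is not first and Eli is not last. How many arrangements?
By inclusion-exclusion: 12! - 2×(12-1)! + (12-2)! = 479001600 - 79833600 + 3628800 = 402796800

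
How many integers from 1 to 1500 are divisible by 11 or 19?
⌊1500/11⌋ + ⌊1500/19⌋ - ⌊1500/209⌋ = 136 + 78 - 7 = 207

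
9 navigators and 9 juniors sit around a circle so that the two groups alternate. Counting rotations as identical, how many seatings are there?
Fix one of the navigators: (9-1)! ways for the remaining navigators, × 9! ways for the juniors = 40320 × 362880 = 14631321600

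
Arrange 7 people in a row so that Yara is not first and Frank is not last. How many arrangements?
By inclusion-exclusion: 7! - 2×(7-1)! + (7-2)! = 5040 - 1440 + 120 = 3720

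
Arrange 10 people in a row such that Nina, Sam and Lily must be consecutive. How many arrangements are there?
Treat the 3 as one block: (10-3+1)! × 3! = 40320 × 6 = 241920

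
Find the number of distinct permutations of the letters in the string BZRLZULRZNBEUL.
14! / (3! × 2! × 3! × 2! × 2! × 1! × 1!) = 302702400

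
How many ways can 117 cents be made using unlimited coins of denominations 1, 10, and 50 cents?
Coefficient of x^117 in 1/(1-x^1) · 1/(1-x^10) · 1/(1-x^50). Case on j = number of 50-cent coins (j = 0..2); remainder r = 117 - 50j is made from {1,10} in ⌊r/10⌋+1 ways. r = 117, 67, 17 → 12 + 7 + 2 = 21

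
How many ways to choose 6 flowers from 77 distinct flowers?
C(77,6) = 77!/(6!×71!) = 237093780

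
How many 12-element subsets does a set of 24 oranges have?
C(24,12) = 24!/(12!×12!) = 2704156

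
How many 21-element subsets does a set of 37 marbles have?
C(37,21) = 37!/(21!×16!) = 12875774670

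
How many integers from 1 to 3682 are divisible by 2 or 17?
⌊3682/2⌋ + ⌊3682/17⌋ - ⌊3682/34⌋ = 1841 + 216 - 108 = 1949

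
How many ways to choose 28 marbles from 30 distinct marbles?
C(30,28) = 30!/(28!×2!) = 435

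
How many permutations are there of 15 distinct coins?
15! = 1307674368000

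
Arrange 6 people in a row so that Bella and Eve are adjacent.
Treat as block: (6-1)! × 2! = 120 × 2 = 240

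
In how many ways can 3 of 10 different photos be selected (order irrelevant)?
C(10,3) = 10!/(3!×7!) = 120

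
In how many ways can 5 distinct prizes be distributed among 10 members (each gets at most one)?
P(10,5) = 10!/(10-5)! = 30240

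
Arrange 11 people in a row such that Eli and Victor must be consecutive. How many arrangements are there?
Treat the 2 as one block: (11-2+1)! × 2! = 3628800 × 2 = 7257600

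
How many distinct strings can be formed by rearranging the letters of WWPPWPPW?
8! / (4! × 4!) = 70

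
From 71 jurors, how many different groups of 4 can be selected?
C(71,4) = 71!/(4!×67!) = 971635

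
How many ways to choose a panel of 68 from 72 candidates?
C(72,68) = 72!/(68!×4!) = 1028790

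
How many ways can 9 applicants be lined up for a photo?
9! = 362880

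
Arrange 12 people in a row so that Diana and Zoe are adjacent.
Treat as block: (12-1)! × 2! = 39916800 × 2 = 79833600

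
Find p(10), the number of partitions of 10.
Pentagonal recurrence p(n) = p(n-1) + p(n-2) - p(n-5) - p(n-7) + p(n-12) + p(n-15) - ... gives p(0..9) = 1, 1, 2, 3, 5, 7, 11, 15, 22, 30. p(10) = p(9) + p(8) - p(5) - p(3) = 30 + 22 - 7 - 3 = 42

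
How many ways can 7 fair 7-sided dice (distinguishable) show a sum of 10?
Coefficient of x^10 in (x + x² + ... + x^7)^7. By inclusion-exclusion on dice exceeding 7: Σ_j (-1)^j C(7,j)·C(10-1-7j, 6) = C(7,0)·C(9,6) = 1·84 = 84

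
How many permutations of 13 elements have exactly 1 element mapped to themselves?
Choose the 1 fixed point C(13,1) = 13, derange the rest: !12 = Σ_{j=0}^{12} (-1)^j·12!/j! = 479001600 - 479001600 + 239500800 - 79833600 + 19958400 - 3991680 + 665280 - 95040 + 11880 - 1320 + 132 - 12 + 1 = 176214841. Product = 13 × 176214841 = 2290792933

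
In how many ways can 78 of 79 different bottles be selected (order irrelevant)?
C(79,78) = 79!/(78!×1!) = 79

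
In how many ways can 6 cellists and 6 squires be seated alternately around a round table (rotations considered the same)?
Fix one of the cellists: (6-1)! ways for the remaining cellists, × 6! ways for the squires = 120 × 720 = 86400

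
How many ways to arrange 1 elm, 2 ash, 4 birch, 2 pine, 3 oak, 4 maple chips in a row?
16! / (1! × 2! × 4! × 2! × 3! × 4!) = 1513512000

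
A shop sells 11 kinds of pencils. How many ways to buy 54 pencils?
C(54+11-1, 11-1) = C(64, 10) = 151473214816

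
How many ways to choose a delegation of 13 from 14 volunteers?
C(14,13) = 14!/(13!×1!) = 14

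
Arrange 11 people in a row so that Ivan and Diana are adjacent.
Treat as block: (11-1)! × 2! = 3628800 × 2 = 7257600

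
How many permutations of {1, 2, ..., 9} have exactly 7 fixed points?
Choose the 7 fixed points C(9,7) = 36, derange the rest: !2 = Σ_{j=0}^{2} (-1)^j·2!/j! = 2 - 2 + 1 = 1. Product = 36 × 1 = 36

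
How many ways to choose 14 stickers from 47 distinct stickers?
C(47,14) = 47!/(14!×33!) = 341643774795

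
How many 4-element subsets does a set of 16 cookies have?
C(16,4) = 16!/(4!×12!) = 1820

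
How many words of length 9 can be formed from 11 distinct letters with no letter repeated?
P(11,9) = 11!/(11-9)! = 19958400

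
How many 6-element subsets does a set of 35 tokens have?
C(35,6) = 35!/(6!×29!) = 1623160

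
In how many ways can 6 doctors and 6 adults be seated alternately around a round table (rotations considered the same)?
Fix one of the doctors: (6-1)! ways for the remaining doctors, × 6! ways for the adults = 120 × 720 = 86400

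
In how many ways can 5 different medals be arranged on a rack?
5! = 120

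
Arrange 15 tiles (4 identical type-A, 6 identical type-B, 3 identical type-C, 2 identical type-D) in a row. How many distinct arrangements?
15! / (4! × 6! × 3! × 2!) = 6306300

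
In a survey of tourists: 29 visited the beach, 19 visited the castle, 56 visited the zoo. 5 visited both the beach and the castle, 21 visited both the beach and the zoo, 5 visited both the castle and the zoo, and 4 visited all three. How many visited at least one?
|A∪B∪C| = 29+19+56-5-21-5+4 = 77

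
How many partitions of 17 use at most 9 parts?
By conjugation, equals partitions of 17 into parts ≤ 9. Let r_j(i) = number of partitions of i into parts ≤ j, for i = 0..17. r_1(i) = 1 for all i; r_j(i) = r_{j-1}(i) + r_j(i-j). Rows j = 2..9: ≤2: 1 1 2 2 3 3 4 4 5 5 6 6 7 7 8 8 9 9; ≤3: 1 1 2 3 4 5 7 8 10 12 14 16 19 21 24 27 30 33; ≤4: 1 1 2 3 5 6 9 11 15 18 23 27 34 39 47 54 64 72; ≤5: 1 1 2 3 5 7 10 13 18 23 30 37 47 57 70 84 101 119; ≤6: 1 1 2 3 5 7 11 14 20 26 35 44 58 71 90 110 136 163; ≤7: 1 1 2 3 5 7 11 15 21 28 38 49 65 82 105 131 164 201; ≤8: 1 1 2 3 5 7 11 15 22 29 40 52 70 89 116 146 186 230; ≤9: 1 1 2 3 5 7 11 15 22 30 41 54 73 94 123 157 201 252. r_9(17) = 252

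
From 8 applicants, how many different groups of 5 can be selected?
C(8,5) = 8!/(5!×3!) = 56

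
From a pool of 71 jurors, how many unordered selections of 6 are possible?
C(71,6) = 71!/(6!×65!) = 143218999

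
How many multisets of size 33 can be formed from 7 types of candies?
C(33+7-1, 7-1) = C(39, 6) = 3262623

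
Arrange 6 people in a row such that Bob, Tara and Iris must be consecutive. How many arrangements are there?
Treat the 3 as one block: (6-3+1)! × 3! = 24 × 6 = 144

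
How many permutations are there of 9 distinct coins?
9! = 362880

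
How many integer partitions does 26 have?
Pentagonal recurrence p(n) = p(n-1) + p(n-2) - p(n-5) - p(n-7) + p(n-12) + p(n-15) - ... gives p(0..25) = 1, 1, 2, 3, 5, 7, 11, 15, 22, 30, 42, 56, 77, 101, 135, 176, 231, 297, 385, 490, 627, 792, 1002, 1255, 1575, 1958. p(26) = p(25) + p(24) - p(21) - p(19) + p(14) + p(11) - p(4) - p(0) = 1958 + 1575 - 792 - 490 + 135 + 56 - 5 - 1 = 2436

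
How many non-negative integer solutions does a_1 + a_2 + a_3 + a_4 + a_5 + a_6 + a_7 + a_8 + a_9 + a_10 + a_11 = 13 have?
C(13+11-1, 11-1) = C(23, 10) = 1144066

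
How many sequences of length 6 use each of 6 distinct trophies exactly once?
6! = 720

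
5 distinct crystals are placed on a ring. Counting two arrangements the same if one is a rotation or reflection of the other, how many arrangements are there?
(5-1)!/2 = 24/2 = 12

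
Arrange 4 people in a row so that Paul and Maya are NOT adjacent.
Total - adjacent = 4! - (4-1)!×2 = 24 - 12 = 12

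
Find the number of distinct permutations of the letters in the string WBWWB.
5! / (2! × 3!) = 10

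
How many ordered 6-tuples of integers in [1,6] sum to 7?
Coefficient of x^7 in (x + x² + ... + x^6)^6. By inclusion-exclusion on dice exceeding 6: Σ_j (-1)^j C(6,j)·C(7-1-6j, 5) = C(6,0)·C(6,5) = 1·6 = 6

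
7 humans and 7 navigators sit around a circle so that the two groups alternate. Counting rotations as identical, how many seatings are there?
Fix one of the humans: (7-1)! ways for the remaining humans, × 7! ways for the navigators = 720 × 5040 = 3628800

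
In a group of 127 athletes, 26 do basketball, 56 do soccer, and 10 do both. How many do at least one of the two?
|A∪B| = |A| + |B| - |A∩B| = 26 + 56 - 10 = 72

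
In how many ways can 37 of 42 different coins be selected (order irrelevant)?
C(42,37) = 42!/(37!×5!) = 850668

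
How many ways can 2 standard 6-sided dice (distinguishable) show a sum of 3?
Coefficient of x^3 in (x + x² + ... + x^6)^2. By inclusion-exclusion on dice exceeding 6: Σ_j (-1)^j C(2,j)·C(3-1-6j, 1) = C(2,0)·C(2,1) = 1·2 = 2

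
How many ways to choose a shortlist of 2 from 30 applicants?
C(30,2) = 30!/(2!×28!) = 435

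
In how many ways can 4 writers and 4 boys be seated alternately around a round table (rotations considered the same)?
Fix one of the writers: (4-1)! ways for the remaining writers, × 4! ways for the boys = 6 × 24 = 144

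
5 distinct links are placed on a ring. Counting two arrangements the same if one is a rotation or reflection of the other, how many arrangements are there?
(5-1)!/2 = 24/2 = 12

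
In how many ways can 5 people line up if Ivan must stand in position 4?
Fix one position: (5-1)! = 24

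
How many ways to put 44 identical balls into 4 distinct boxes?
C(44+4-1, 4-1) = C(47, 3) = 16215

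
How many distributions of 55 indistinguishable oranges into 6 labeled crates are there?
C(55+6-1, 6-1) = C(60, 5) = 5461512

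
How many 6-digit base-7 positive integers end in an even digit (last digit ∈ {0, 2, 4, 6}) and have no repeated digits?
Last∈{0,2,4,6}. Last=0: 720. Last nonzero: 3×5×P(5,4) = 1800. Total = 2520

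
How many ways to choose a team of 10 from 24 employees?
C(24,10) = 24!/(10!×14!) = 1961256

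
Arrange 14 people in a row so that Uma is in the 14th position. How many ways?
Fix one position: (14-1)! = 6227020800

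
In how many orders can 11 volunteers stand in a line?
11! = 39916800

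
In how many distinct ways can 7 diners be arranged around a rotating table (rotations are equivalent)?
Circular: fix one position, arrange the rest. (7-1)! = 720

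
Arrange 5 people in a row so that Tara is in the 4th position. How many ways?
Fix one position: (5-1)! = 24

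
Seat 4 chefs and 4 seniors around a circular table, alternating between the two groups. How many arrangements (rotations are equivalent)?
Fix one of the chefs: (4-1)! ways for the remaining chefs, × 4! ways for the seniors = 6 × 24 = 144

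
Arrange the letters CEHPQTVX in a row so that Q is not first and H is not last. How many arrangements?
By inclusion-exclusion: 8! - 2×(8-1)! + (8-2)! = 40320 - 10080 + 720 = 30960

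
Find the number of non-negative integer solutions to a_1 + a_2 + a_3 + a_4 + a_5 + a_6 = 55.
C(55+6-1, 6-1) = C(60, 5) = 5461512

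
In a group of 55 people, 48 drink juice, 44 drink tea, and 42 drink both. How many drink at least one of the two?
|A∪B| = |A| + |B| - |A∩B| = 48 + 44 - 42 = 50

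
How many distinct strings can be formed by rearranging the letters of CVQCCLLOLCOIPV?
14! / (3! × 1! × 4! × 1! × 2! × 1! × 2!) = 151351200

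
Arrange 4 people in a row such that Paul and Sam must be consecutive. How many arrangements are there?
Treat the 2 as one block: (4-2+1)! × 2! = 6 × 2 = 12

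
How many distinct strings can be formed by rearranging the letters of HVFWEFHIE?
9! / (1! × 1! × 1! × 2! × 2! × 2!) = 45360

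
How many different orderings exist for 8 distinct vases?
8! = 40320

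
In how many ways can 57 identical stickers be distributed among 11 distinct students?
C(57+11-1, 11-1) = C(67, 10) = 247994680648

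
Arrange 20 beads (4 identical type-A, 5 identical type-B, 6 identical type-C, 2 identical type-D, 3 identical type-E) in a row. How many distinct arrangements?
20! / (4! × 5! × 6! × 2! × 3!) = 97772875200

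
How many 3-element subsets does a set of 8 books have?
C(8,3) = 8!/(3!×5!) = 56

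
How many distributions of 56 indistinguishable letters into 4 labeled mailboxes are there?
C(56+4-1, 4-1) = C(59, 3) = 32509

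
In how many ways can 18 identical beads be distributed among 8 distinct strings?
C(18+8-1, 8-1) = C(25, 7) = 480700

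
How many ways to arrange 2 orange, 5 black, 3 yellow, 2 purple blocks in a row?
12! / (2! × 5! × 3! × 2!) = 166320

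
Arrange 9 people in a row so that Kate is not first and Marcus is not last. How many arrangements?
By inclusion-exclusion: 9! - 2×(9-1)! + (9-2)! = 362880 - 80640 + 5040 = 287280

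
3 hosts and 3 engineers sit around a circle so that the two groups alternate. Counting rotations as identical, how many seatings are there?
Fix one of the hosts: (3-1)! ways for the remaining hosts, × 3! ways for the engineers = 2 × 6 = 12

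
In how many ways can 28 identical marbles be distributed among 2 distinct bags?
C(28+2-1, 2-1) = C(29, 1) = 29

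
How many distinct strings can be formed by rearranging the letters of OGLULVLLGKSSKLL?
15! / (6! × 1! × 1! × 2! × 1! × 2! × 2!) = 227026800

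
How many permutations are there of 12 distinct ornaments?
12! = 479001600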